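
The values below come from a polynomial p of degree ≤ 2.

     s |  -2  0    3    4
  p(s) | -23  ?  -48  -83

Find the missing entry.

The 3 known points determine the degree-2 polynomial uniquely.
Write p(s) = as^2 + bs + c. Substituting each data point gives a linear system:
  4a - 2b + c = -23
  9a + 3b + c = -48
  16a + 4b + c = -83
Solving the system yields a = -5, b = 0, c = -3.
So p(s) = -5s^2 - 3.
Then p(0) = -3.

-3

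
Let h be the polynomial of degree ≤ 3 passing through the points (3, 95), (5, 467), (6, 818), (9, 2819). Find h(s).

Write h(s) = as^3 + bs^2 + cs + d. Substituting each data point gives a linear system:
  27a + 9b + 3c + d = 95
  125a + 25b + 5c + d = 467
  216a + 36b + 6c + d = 818
  729a + 81b + 9c + d = 2819
Solving the system yields a = 4, b = -1, c = -2, d = 2.
So h(s) = 4s^3 - s^2 - 2s + 2.
Check: h(6) = 818. ✓

h(s) = 4s^3 - s^2 - 2s + 2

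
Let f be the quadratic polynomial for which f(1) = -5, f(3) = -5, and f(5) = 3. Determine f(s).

f(s) = s^2 - 4s - 2

Write f(s) = as^2 + bs + c. Substituting each data point gives a linear system:
  a + b + c = -5
  9a + 3b + c = -5
  25a + 5b + c = 3
Solving the system yields a = 1, b = -4, c = -2.
So f(s) = s² - 4s - 2.
Check: f(1) = -5. ✓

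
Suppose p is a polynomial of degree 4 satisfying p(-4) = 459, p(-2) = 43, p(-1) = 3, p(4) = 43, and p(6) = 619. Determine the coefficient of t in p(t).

-4

Write p(t) = at^4 + bt^3 + ct^2 + dt + e. Substituting each data point gives a linear system:
  256a - 64b + 16c - 4d + e = 459
  16a - 8b + 4c - 2d + e = 43
  a - b + c - d + e = 3
  256a + 64b + 16c + 4d + e = 43
  1296a + 216b + 36c + 6d + e = 619
Solving the system yields a = 1, b = -3, c = 0, d = -4, e = -5.
So p(t) = t⁴ - 3t³ - 4t - 5.
The coefficient of t is -4.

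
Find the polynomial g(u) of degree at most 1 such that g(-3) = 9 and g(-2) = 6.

Using the Lagrange interpolation formula with nodes -3, -2:
  L_0(u) = (u + 2) / -1
  L_1(u) = (u + 3) / 1
Then g(u) = 9·L_0(u) + 6·L_1(u).
Expanding and collecting terms gives g(u) = -3u.
Check: g(-2) = 6. ✓

g(u) = -3u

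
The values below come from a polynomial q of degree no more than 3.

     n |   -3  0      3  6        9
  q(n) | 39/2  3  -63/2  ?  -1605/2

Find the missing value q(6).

-246

On equispaced nodes a degree-3 polynomial has vanishing fourth forward difference, so
  q(-3) - 4·q(0) + 6·q(3) - 4·q(6) + q(9) = 0.
Substituting the known values and solving for q(6):
  -4·q(6) = 984
  q(6) = -246.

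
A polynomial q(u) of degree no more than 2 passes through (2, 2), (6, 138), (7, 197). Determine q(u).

Using the Lagrange interpolation formula with nodes 2, 6, 7:
  L_0(u) = (u - 6)(u - 7) / 20
  L_1(u) = (u - 2)(u - 7) / -4
  L_2(u) = (u - 2)(u - 6) / 5
Then q(u) = 2·L_0(u) + 138·L_1(u) + 197·L_2(u).
Expanding and collecting terms gives q(u) = 5u² - 6u - 6.
Check: q(7) = 197. ✓

q(u) = 5u^2 - 6u - 6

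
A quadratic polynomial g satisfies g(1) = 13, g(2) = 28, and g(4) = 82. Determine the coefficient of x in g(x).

Write g(x) = ax^2 + bx + c. Substituting each data point gives a linear system:
  a + b + c = 13
  4a + 2b + c = 28
  16a + 4b + c = 82
Solving the system yields a = 4, b = 3, c = 6.
So g(x) = 4x^2 + 3x + 6.
The coefficient of x is 3.

3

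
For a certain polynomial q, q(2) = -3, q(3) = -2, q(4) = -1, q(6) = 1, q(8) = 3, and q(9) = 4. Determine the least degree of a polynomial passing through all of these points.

1

Divided differences on the nodes 2, 3, 4, 6, 8, 9:
  order 0: -3  -2  -1  1  3  4
  order 1: 1  1  1  1  1
  order 2: 0  0  0  0
  order 3: 0  0  0
  order 4: 0  0
  order 5: 0
The order-1 divided differences are all 1 (nonzero) and every higher order vanishes, so the data lies on a polynomial of degree exactly 1.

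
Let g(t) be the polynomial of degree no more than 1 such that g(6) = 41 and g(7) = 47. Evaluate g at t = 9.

59

Write g(t) = at + b. Substituting each data point gives a linear system:
  6a + b = 41
  7a + b = 47
Solving the system yields a = 6, b = 5.
So g(t) = 6t + 5.
Then g(9) = 59.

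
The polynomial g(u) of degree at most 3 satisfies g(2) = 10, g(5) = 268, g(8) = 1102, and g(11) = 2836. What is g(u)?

Write g(u) = au^3 + bu^2 + cu + d. Substituting each data point gives a linear system:
  8a + 4b + 2c + d = 10
  125a + 25b + 5c + d = 268
  512a + 64b + 8c + d = 1102
  1331a + 121b + 11c + d = 2836
Solving the system yields a = 2, b = 2, c = -6, d = -2.
So g(u) = 2u^3 + 2u^2 - 6u - 2.
Check: g(5) = 268. ✓

g(u) = 2u^3 + 2u^2 - 6u - 2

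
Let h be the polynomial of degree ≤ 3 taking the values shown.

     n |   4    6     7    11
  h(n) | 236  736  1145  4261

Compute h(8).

1684

Using the Lagrange interpolation formula with nodes 4, 6, 7, 11:
  L_0(n) = (n - 6)(n - 7)(n - 11) / -42
  L_1(n) = (n - 4)(n - 7)(n - 11) / 10
  L_2(n) = (n - 4)(n - 6)(n - 11) / -12
  L_3(n) = (n - 4)(n - 6)(n - 7) / 140
Then h(n) = 236·L_0(n) + 736·L_1(n) + 1145·L_2(n) + 4261·L_3(n).
Expanding and collecting terms gives h(n) = 3n^3 + 2n^2 + 2n + 4.
Evaluating at n = 8: h(8) = 1684.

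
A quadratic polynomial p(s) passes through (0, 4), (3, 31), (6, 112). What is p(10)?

Write p(s) = as^2 + bs + c. Substituting each data point gives a linear system:
  c = 4
  9a + 3b + c = 31
  36a + 6b + c = 112
Solving the system yields a = 3, b = 0, c = 4.
So p(s) = 3s^2 + 4.
Then p(10) = 304.

304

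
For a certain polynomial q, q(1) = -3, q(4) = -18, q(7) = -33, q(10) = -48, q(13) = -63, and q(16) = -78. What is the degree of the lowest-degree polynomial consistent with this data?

1

Forward differences of the values at s = 1, 4, 7, 10, 13, 16:
  q  : -3  -18  -33  -48  -63  -78
  Δ  : -15  -15  -15  -15  -15
  Δ^2: 0  0  0  0
  Δ^3: 0  0  0
  Δ^4: 0  0
  Δ^5: 0
The first differences are constant (-15) and nonzero, while all higher differences vanish, so the minimal degree is 1.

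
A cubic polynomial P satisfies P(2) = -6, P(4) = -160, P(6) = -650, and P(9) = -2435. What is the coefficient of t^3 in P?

Write P(t) = at^3 + bt^2 + ct + d. Substituting each data point gives a linear system:
  8a + 4b + 2c + d = -6
  64a + 16b + 4c + d = -160
  216a + 36b + 6c + d = -650
  729a + 81b + 9c + d = -2435
Solving the system yields a = -4, b = 6, c = -1, d = 4.
So P(t) = -4t^3 + 6t^2 - t + 4.
The leading coefficient is -4.

-4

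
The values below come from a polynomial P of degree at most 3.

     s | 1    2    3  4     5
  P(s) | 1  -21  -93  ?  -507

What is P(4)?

The 4 known points determine the degree-3 polynomial uniquely.
Write P(s) = as^3 + bs^2 + cs + d. Substituting each data point gives a linear system:
  a + b + c + d = 1
  8a + 4b + 2c + d = -21
  27a + 9b + 3c + d = -93
  125a + 25b + 5c + d = -507
Solving the system yields a = -5, b = 5, c = -2, d = 3.
So P(s) = -5s^3 + 5s^2 - 2s + 3.
Then P(4) = -245.

-245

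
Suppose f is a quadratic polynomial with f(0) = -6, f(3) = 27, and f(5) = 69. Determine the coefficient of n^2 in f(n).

2

Write f(n) = an^2 + bn + c. Substituting each data point gives a linear system:
  c = -6
  9a + 3b + c = 27
  25a + 5b + c = 69
Solving the system yields a = 2, b = 5, c = -6.
So f(n) = 2n^2 + 5n - 6.
The leading coefficient is 2.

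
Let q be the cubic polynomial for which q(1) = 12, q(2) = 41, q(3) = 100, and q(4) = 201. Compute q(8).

Forward differences of the values at x = 1, 2, 3, 4:
  q  : 12  41  100  201
  Δ  : 29  59  101
  Δ^2: 30  42
  Δ^3: 12
The third differences are constant, confirming degree 3.
Interpolating (Newton forward form) and evaluating at x = 8 gives q(8) = 1265.

1265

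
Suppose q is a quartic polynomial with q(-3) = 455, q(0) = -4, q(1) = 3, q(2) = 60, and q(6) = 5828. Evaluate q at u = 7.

Write q(u) = au^4 + bu^3 + cu^2 + du + e. Substituting each data point gives a linear system:
  81a - 27b + 9c - 3d + e = 455
  e = -4
  a + b + c + d + e = 3
  16a + 8b + 4c + 2d + e = 60
  1296a + 216b + 36c + 6d + e = 5828
Solving the system yields a = 5, b = -3, c = -1, d = 6, e = -4.
So q(u) = 5u^4 - 3u^3 - u^2 + 6u - 4.
Then q(7) = 10965.

10965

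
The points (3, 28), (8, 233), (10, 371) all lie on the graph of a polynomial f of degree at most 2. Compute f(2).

11

Write f(t) = at^2 + bt + c. Substituting each data point gives a linear system:
  9a + 3b + c = 28
  64a + 8b + c = 233
  100a + 10b + c = 371
Solving the system yields a = 4, b = -3, c = 1.
So f(t) = 4t² - 3t + 1.
Then f(2) = 11.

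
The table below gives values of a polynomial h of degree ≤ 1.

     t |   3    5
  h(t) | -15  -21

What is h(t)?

h(t) = -3t - 6

Write h(t) = at + b. Substituting each data point gives a linear system:
  3a + b = -15
  5a + b = -21
Solving the system yields a = -3, b = -6.
So h(t) = -3t - 6.
Check: h(5) = -21. ✓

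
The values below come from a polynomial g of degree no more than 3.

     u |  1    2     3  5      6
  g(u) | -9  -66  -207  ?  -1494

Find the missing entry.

The 4 known points determine the degree-3 polynomial uniquely.
Write g(u) = au^3 + bu^2 + cu + d. Substituting each data point gives a linear system:
  a + b + c + d = -9
  8a + 4b + 2c + d = -66
  27a + 9b + 3c + d = -207
  216a + 36b + 6c + d = -1494
Solving the system yields a = -6, b = -6, c = 3, d = 0.
So g(u) = -6u³ - 6u² + 3u.
Then g(5) = -885.

-885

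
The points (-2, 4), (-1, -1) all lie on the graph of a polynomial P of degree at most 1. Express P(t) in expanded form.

Using the Lagrange interpolation formula with nodes -2, -1:
  L_0(t) = (t + 1) / -1
  L_1(t) = (t + 2) / 1
Then P(t) = 4·L_0(t) - 1·L_1(t).
Expanding and collecting terms gives P(t) = -5t - 6.
Check: P(-1) = -1. ✓

P(t) = -5t - 6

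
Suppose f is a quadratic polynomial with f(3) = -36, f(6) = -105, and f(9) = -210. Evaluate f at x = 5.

Using the Lagrange interpolation formula with nodes 3, 6, 9:
  L_0(x) = (x - 6)(x - 9) / 18
  L_1(x) = (x - 3)(x - 9) / -9
  L_2(x) = (x - 3)(x - 6) / 18
Then f(x) = -36·L_0(x) - 105·L_1(x) - 210·L_2(x).
Expanding and collecting terms gives f(x) = -2x^2 - 5x - 3.
Evaluating at x = 5: f(5) = -78.

-78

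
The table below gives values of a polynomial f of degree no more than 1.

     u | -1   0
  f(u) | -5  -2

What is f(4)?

Write f(u) = au + b. Substituting each data point gives a linear system:
  -a + b = -5
  b = -2
Solving the system yields a = 3, b = -2.
So f(u) = 3u - 2.
Then f(4) = 10.

10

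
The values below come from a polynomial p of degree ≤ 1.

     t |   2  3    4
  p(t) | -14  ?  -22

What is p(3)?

-18

On equispaced nodes a degree-1 polynomial has vanishing second forward difference, so
  p(2) - 2·p(3) + p(4) = 0.
Substituting the known values and solving for p(3):
  -2·p(3) = 36
  p(3) = -18.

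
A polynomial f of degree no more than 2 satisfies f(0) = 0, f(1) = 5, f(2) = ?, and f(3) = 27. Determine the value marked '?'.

14

On equispaced nodes a degree-2 polynomial has vanishing third forward difference, so
  - f(0) + 3·f(1) - 3·f(2) + f(3) = 0.
Substituting the known values and solving for f(2):
  -3·f(2) = -42
  f(2) = 14.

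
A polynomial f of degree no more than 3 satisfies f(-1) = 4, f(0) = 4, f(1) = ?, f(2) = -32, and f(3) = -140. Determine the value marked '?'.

The 4 known points determine the degree-3 polynomial uniquely.
Write f(x) = ax^3 + bx^2 + cx + d. Substituting each data point gives a linear system:
  -a + b - c + d = 4
  d = 4
  8a + 4b + 2c + d = -32
  27a + 9b + 3c + d = -140
Solving the system yields a = -6, b = 0, c = 6, d = 4.
So f(x) = -6x^3 + 6x + 4.
Then f(1) = 4.

4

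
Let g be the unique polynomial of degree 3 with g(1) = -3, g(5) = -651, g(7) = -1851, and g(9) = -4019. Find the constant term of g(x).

4

Write g(x) = ax^3 + bx^2 + cx + d. Substituting each data point gives a linear system:
  a + b + c + d = -3
  125a + 25b + 5c + d = -651
  343a + 49b + 7c + d = -1851
  729a + 81b + 9c + d = -4019
Solving the system yields a = -6, b = 5, c = -6, d = 4.
So g(x) = -6x^3 + 5x^2 - 6x + 4.
The constant term is 4.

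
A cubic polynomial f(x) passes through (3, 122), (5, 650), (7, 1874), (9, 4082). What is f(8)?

2837

Forward differences of the values at x = 3, 5, 7, 9:
  f  : 122  650  1874  4082
  Δ  : 528  1224  2208
  Δ^2: 696  984
  Δ^3: 288
The third differences are constant, confirming degree 3.
Interpolating (Newton forward form) and evaluating at x = 8 gives f(8) = 2837.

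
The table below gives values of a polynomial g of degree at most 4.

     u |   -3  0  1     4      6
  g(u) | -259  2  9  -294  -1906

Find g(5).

Write g(u) = au^4 + bu^3 + cu^2 + du + e. Substituting each data point gives a linear system:
  81a - 27b + 9c - 3d + e = -259
  e = 2
  a + b + c + d + e = 9
  256a + 64b + 16c + 4d + e = -294
  1296a + 216b + 36c + 6d + e = -1906
Solving the system yields a = -2, b = 3, c = 0, d = 6, e = 2.
So g(u) = -2u^4 + 3u^3 + 6u + 2.
Then g(5) = -843.

-843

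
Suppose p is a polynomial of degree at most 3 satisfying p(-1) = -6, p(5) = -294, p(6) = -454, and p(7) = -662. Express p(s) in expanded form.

p(s) = -s^3 - 6s^2 - 3s - 4

Using the Lagrange interpolation formula with nodes -1, 5, 6, 7:
  L_0(s) = (s - 5)(s - 6)(s - 7) / -336
  L_1(s) = (s + 1)(s - 6)(s - 7) / 12
  L_2(s) = (s + 1)(s - 5)(s - 7) / -7
  L_3(s) = (s + 1)(s - 5)(s - 6) / 16
Then p(s) = -6·L_0(s) - 294·L_1(s) - 454·L_2(s) - 662·L_3(s).
Expanding and collecting terms gives p(s) = -s^3 - 6s^2 - 3s - 4.
Check: p(-1) = -6. ✓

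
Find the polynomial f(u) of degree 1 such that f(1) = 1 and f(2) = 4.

f(u) = 3u - 2

Write f(u) = au + b. Substituting each data point gives a linear system:
  a + b = 1
  2a + b = 4
Solving the system yields a = 3, b = -2.
So f(u) = 3u - 2.
Check: f(1) = 1. ✓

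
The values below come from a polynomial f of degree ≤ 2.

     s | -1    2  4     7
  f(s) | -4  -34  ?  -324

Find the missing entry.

The 3 known points determine the degree-2 polynomial uniquely.
Write f(s) = as^2 + bs + c. Substituting each data point gives a linear system:
  a - b + c = -4
  4a + 2b + c = -34
  49a + 7b + c = -324
Solving the system yields a = -6, b = -4, c = -2.
So f(s) = -6s² - 4s - 2.
Then f(4) = -114.

-114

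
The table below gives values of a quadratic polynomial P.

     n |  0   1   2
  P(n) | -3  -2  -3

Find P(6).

Forward differences of the values at n = 0, 1, 2:
  P  : -3  -2  -3
  Δ  : 1  -1
  Δ^2: -2
The second differences are constant, confirming degree 2.
Interpolating (Newton forward form) and evaluating at n = 6 gives P(6) = -27.

-27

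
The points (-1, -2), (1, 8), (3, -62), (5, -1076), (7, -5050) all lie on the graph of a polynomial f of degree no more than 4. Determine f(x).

Write f(x) = ax^4 + bx^3 + cx^2 + dx + e. Substituting each data point gives a linear system:
  a - b + c - d + e = -2
  a + b + c + d + e = 8
  81a + 27b + 9c + 3d + e = -62
  625a + 125b + 25c + 5d + e = -1076
  2401a + 343b + 49c + 7d + e = -5050
Solving the system yields a = -3, b = 6, c = 2, d = -1, e = 4.
So f(x) = -3x^4 + 6x^3 + 2x^2 - x + 4.
Check: f(7) = -5050. ✓

f(x) = -3x^4 + 6x^3 + 2x^2 - x + 4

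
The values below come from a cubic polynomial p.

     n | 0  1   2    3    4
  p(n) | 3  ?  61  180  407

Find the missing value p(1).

14

On equispaced nodes a degree-3 polynomial has vanishing fourth forward difference, so
  p(0) - 4·p(1) + 6·p(2) - 4·p(3) + p(4) = 0.
Substituting the known values and solving for p(1):
  -4·p(1) = -56
  p(1) = 14.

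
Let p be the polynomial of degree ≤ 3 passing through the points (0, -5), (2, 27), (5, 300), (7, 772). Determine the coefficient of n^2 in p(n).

1

Write p(n) = an^3 + bn^2 + cn + d. Substituting each data point gives a linear system:
  d = -5
  8a + 4b + 2c + d = 27
  125a + 25b + 5c + d = 300
  343a + 49b + 7c + d = 772
Solving the system yields a = 2, b = 1, c = 6, d = -5.
So p(n) = 2n^3 + n^2 + 6n - 5.
The coefficient of n^2 is 1.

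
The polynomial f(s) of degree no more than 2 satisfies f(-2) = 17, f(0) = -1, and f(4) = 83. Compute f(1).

Write f(s) = as^2 + bs + c. Substituting each data point gives a linear system:
  4a - 2b + c = 17
  c = -1
  16a + 4b + c = 83
Solving the system yields a = 5, b = 1, c = -1.
So f(s) = 5s² + s - 1.
Then f(1) = 5.

5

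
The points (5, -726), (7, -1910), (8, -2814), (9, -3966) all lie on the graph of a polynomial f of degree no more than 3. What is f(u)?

f(u) = -5u^3 - 4u^2 + u - 6

Write f(u) = au^3 + bu^2 + cu + d. Substituting each data point gives a linear system:
  125a + 25b + 5c + d = -726
  343a + 49b + 7c + d = -1910
  512a + 64b + 8c + d = -2814
  729a + 81b + 9c + d = -3966
Solving the system yields a = -5, b = -4, c = 1, d = -6.
So f(u) = -5u^3 - 4u^2 + u - 6.
Check: f(7) = -1910. ✓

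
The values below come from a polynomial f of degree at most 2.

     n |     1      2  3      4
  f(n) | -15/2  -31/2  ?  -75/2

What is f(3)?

-51/2

The 3 known points determine the degree-2 polynomial uniquely.
Write f(n) = an^2 + bn + c. Substituting each data point gives a linear system:
  a + b + c = -15/2
  4a + 2b + c = -31/2
  16a + 4b + c = -75/2
Solving the system yields a = -1, b = -5, c = -3/2.
So f(n) = -n^2 - 5n - 3/2.
Then f(3) = -51/2.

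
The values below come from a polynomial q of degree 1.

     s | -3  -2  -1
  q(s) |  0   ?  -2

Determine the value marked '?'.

On equispaced nodes a degree-1 polynomial has vanishing second forward difference, so
  q(-3) - 2·q(-2) + q(-1) = 0.
Substituting the known values and solving for q(-2):
  -2·q(-2) = 2
  q(-2) = -1.

-1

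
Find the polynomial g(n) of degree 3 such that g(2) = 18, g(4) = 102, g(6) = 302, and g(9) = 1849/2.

Write g(n) = an^3 + bn^2 + cn + d. Substituting each data point gives a linear system:
  8a + 4b + 2c + d = 18
  64a + 16b + 4c + d = 102
  216a + 36b + 6c + d = 302
  729a + 81b + 9c + d = 1849/2
Solving the system yields a = 1, b = 5/2, c = -1, d = 2.
So g(n) = n^3 + (5/2)n^2 - n + 2.
Check: g(6) = 302. ✓

g(n) = n^3 + (5/2)n^2 - n + 2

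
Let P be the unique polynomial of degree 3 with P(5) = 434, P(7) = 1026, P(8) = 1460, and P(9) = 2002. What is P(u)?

Write P(u) = au^3 + bu^2 + cu + d. Substituting each data point gives a linear system:
  125a + 25b + 5c + d = 434
  343a + 49b + 7c + d = 1026
  512a + 64b + 8c + d = 1460
  729a + 81b + 9c + d = 2002
Solving the system yields a = 2, b = 6, c = 6, d = 4.
So P(u) = 2u³ + 6u² + 6u + 4.
Check: P(7) = 1026. ✓

P(u) = 2u^3 + 6u^2 + 6u + 4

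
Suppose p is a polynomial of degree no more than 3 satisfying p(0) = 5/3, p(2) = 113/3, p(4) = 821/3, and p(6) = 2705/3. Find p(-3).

-292/3

Forward differences of the values at u = 0, 2, 4, 6:
  p  : 5/3  113/3  821/3  2705/3
  Δ  : 36  236  628
  Δ^2: 200  392
  Δ^3: 192
The third differences are constant, confirming degree 3.
Interpolating (Newton forward form) and evaluating at u = -3 gives p(-3) = -292/3.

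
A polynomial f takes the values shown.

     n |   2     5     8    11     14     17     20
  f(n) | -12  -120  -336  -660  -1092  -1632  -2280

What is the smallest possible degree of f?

Forward differences of the values at n = 2, 5, 8, 11, 14, 17, 20:
  f  : -12  -120  -336  -660  -1092  -1632  -2280
  Δ  : -108  -216  -324  -432  -540  -648
  Δ^2: -108  -108  -108  -108  -108
  Δ^3: 0  0  0  0
  Δ^4: 0  0  0
  Δ^5: 0  0
  Δ^6: 0
The second differences are constant (-108) and nonzero, while all higher differences vanish, so the minimal degree is 2.

2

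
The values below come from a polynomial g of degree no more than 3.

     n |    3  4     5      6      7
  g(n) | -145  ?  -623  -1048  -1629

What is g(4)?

The 4 known points determine the degree-3 polynomial uniquely.
Write g(n) = an^3 + bn^2 + cn + d. Substituting each data point gives a linear system:
  27a + 9b + 3c + d = -145
  125a + 25b + 5c + d = -623
  216a + 36b + 6c + d = -1048
  343a + 49b + 7c + d = -1629
Solving the system yields a = -4, b = -6, c = 5, d = 2.
So g(n) = -4n^3 - 6n^2 + 5n + 2.
Then g(4) = -330.

-330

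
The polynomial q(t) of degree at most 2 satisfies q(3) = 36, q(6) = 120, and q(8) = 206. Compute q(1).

10

Using the Lagrange interpolation formula with nodes 3, 6, 8:
  L_0(t) = (t - 6)(t - 8) / 15
  L_1(t) = (t - 3)(t - 8) / -6
  L_2(t) = (t - 3)(t - 6) / 10
Then q(t) = 36·L_0(t) + 120·L_1(t) + 206·L_2(t).
Expanding and collecting terms gives q(t) = 3t^2 + t + 6.
Evaluating at t = 1: q(1) = 10.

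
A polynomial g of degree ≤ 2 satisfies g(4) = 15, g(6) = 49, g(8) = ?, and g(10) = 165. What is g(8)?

The 3 known points determine the degree-2 polynomial uniquely.
Write g(x) = ax^2 + bx + c. Substituting each data point gives a linear system:
  16a + 4b + c = 15
  36a + 6b + c = 49
  100a + 10b + c = 165
Solving the system yields a = 2, b = -3, c = -5.
So g(x) = 2x^2 - 3x - 5.
Then g(8) = 99.

99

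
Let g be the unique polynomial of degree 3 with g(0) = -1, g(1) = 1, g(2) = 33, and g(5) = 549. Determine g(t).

g(t) = 4t^3 + 3t^2 - 5t - 1

Write g(t) = at^3 + bt^2 + ct + d. Substituting each data point gives a linear system:
  d = -1
  a + b + c + d = 1
  8a + 4b + 2c + d = 33
  125a + 25b + 5c + d = 549
Solving the system yields a = 4, b = 3, c = -5, d = -1.
So g(t) = 4t^3 + 3t^2 - 5t - 1.
Check: g(5) = 549. ✓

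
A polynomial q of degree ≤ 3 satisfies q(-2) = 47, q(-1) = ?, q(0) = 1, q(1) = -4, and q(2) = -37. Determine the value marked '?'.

8

The 4 known points determine the degree-3 polynomial uniquely.
Write q(u) = au^3 + bu^2 + cu + d. Substituting each data point gives a linear system:
  -8a + 4b - 2c + d = 47
  d = 1
  a + b + c + d = -4
  8a + 4b + 2c + d = -37
Solving the system yields a = -5, b = 1, c = -1, d = 1.
So q(u) = -5u^3 + u^2 - u + 1.
Then q(-1) = 8.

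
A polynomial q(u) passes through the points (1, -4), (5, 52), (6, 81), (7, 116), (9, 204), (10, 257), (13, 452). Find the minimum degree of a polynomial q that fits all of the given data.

Divided differences on the nodes 1, 5, 6, 7, 9, 10, 13:
  order 0: -4  52  81  116  204  257  452
  order 1: 14  29  35  44  53  65
  order 2: 3  3  3  3  3
  order 3: 0  0  0  0
  order 4: 0  0  0
  order 5: 0  0
  order 6: 0
The order-2 divided differences are all 3 (nonzero) and every higher order vanishes, so the data lies on a polynomial of degree exactly 2.

2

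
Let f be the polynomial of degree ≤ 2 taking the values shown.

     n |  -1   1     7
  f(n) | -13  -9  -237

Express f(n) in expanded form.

Write f(n) = an^2 + bn + c. Substituting each data point gives a linear system:
  a - b + c = -13
  a + b + c = -9
  49a + 7b + c = -237
Solving the system yields a = -5, b = 2, c = -6.
So f(n) = -5n² + 2n - 6.
Check: f(7) = -237. ✓

f(n) = -5n^2 + 2n - 6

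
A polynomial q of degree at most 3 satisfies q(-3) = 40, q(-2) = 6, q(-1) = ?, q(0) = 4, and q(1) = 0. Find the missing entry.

On equispaced nodes a degree-3 polynomial has vanishing fourth forward difference, so
  q(-3) - 4·q(-2) + 6·q(-1) - 4·q(0) + q(1) = 0.
Substituting the known values and solving for q(-1):
  6·q(-1) = 0
  q(-1) = 0.

0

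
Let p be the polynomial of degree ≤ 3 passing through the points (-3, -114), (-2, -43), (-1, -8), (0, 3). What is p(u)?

p(u) = 2u^3 - 6u^2 + 3u + 3

Using the Lagrange interpolation formula with nodes -3, -2, -1, 0:
  L_0(u) = (u + 2)(u + 1)u / -6
  L_1(u) = (u + 3)(u + 1)u / 2
  L_2(u) = (u + 3)(u + 2)u / -2
  L_3(u) = (u + 3)(u + 2)(u + 1) / 6
Then p(u) = -114·L_0(u) - 43·L_1(u) - 8·L_2(u) + 3·L_3(u).
Expanding and collecting terms gives p(u) = 2u^3 - 6u^2 + 3u + 3.
Check: p(-1) = -8. ✓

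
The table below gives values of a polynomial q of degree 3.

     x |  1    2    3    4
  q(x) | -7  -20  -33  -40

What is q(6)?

-12

Forward differences of the values at x = 1, 2, 3, 4:
  q  : -7  -20  -33  -40
  Δ  : -13  -13  -7
  Δ^2: 0  6
  Δ^3: 6
The third differences are constant, confirming degree 3.
Interpolating (Newton forward form) and evaluating at x = 6 gives q(6) = -12.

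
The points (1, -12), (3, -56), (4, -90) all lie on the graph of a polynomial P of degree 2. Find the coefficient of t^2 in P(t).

Write P(t) = at^2 + bt + c. Substituting each data point gives a linear system:
  a + b + c = -12
  9a + 3b + c = -56
  16a + 4b + c = -90
Solving the system yields a = -4, b = -6, c = -2.
So P(t) = -4t² - 6t - 2.
The leading coefficient is -4.

-4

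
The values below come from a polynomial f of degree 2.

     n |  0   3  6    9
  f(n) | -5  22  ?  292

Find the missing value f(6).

On equispaced nodes a degree-2 polynomial has vanishing third forward difference, so
  - f(0) + 3·f(3) - 3·f(6) + f(9) = 0.
Substituting the known values and solving for f(6):
  -3·f(6) = -363
  f(6) = 121.

121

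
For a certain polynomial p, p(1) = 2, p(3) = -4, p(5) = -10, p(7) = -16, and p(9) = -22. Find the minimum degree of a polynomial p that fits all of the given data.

Forward differences of the values at t = 1, 3, 5, 7, 9:
  p  : 2  -4  -10  -16  -22
  Δ  : -6  -6  -6  -6
  Δ^2: 0  0  0
  Δ^3: 0  0
  Δ^4: 0
The first differences are constant (-6) and nonzero, while all higher differences vanish, so the minimal degree is 1.

1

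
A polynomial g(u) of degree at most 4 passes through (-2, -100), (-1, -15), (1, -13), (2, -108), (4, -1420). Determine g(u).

g(u) = -5u^4 - u^3 - 5u^2 + 2u - 4

Using the Lagrange interpolation formula with nodes -2, -1, 1, 2, 4:
  L_0(u) = (u + 1)(u - 1)(u - 2)(u - 4) / 72
  L_1(u) = (u + 2)(u - 1)(u - 2)(u - 4) / -30
  L_2(u) = (u + 2)(u + 1)(u - 2)(u - 4) / 18
  L_3(u) = (u + 2)(u + 1)(u - 1)(u - 4) / -24
  L_4(u) = (u + 2)(u + 1)(u - 1)(u - 2) / 180
Then g(u) = -100·L_0(u) - 15·L_1(u) - 13·L_2(u) - 108·L_3(u) - 1420·L_4(u).
Expanding and collecting terms gives g(u) = -5u^4 - u^3 - 5u^2 + 2u - 4.
Check: g(1) = -13. ✓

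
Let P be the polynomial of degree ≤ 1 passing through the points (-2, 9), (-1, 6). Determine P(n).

Using the Lagrange interpolation formula with nodes -2, -1:
  L_0(n) = (n + 1) / -1
  L_1(n) = (n + 2) / 1
Then P(n) = 9·L_0(n) + 6·L_1(n).
Expanding and collecting terms gives P(n) = -3n + 3.
Check: P(-1) = 6. ✓

P(n) = -3n + 3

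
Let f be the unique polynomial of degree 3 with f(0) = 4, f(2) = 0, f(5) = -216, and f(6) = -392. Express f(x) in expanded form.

Write f(x) = ax^3 + bx^2 + cx + d. Substituting each data point gives a linear system:
  d = 4
  8a + 4b + 2c + d = 0
  125a + 25b + 5c + d = -216
  216a + 36b + 6c + d = -392
Solving the system yields a = -2, b = 0, c = 6, d = 4.
So f(x) = -2x^3 + 6x + 4.
Check: f(2) = 0. ✓

f(x) = -2x^3 + 6x + 4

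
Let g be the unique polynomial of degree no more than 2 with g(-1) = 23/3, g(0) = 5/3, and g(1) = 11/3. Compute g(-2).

Using the Lagrange interpolation formula with nodes -1, 0, 1:
  L_0(x) = x(x - 1) / 2
  L_1(x) = (x + 1)(x - 1) / -1
  L_2(x) = (x + 1)x / 2
Then g(x) = 23/3·L_0(x) + 5/3·L_1(x) + 11/3·L_2(x).
Expanding and collecting terms gives g(x) = 4x² - 2x + 5/3.
Evaluating at x = -2: g(-2) = 65/3.

65/3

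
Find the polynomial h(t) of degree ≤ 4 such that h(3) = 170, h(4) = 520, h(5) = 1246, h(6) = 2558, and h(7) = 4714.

h(t) = 2t^4 - t^3 + 6t^2 - 5t - 4

Write h(t) = at^4 + bt^3 + ct^2 + dt + e. Substituting each data point gives a linear system:
  81a + 27b + 9c + 3d + e = 170
  256a + 64b + 16c + 4d + e = 520
  625a + 125b + 25c + 5d + e = 1246
  1296a + 216b + 36c + 6d + e = 2558
  2401a + 343b + 49c + 7d + e = 4714
Solving the system yields a = 2, b = -1, c = 6, d = -5, e = -4.
So h(t) = 2t^4 - t^3 + 6t^2 - 5t - 4.
Check: h(7) = 4714. ✓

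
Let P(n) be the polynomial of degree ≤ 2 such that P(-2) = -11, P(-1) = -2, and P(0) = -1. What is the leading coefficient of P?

Write P(n) = an^2 + bn + c. Substituting each data point gives a linear system:
  4a - 2b + c = -11
  a - b + c = -2
  c = -1
Solving the system yields a = -4, b = -3, c = -1.
So P(n) = -4n² - 3n - 1.
The leading coefficient is -4.

-4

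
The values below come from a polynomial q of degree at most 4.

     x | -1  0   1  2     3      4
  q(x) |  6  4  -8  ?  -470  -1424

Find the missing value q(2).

On equispaced nodes a degree-4 polynomial has vanishing fifth forward difference, so
  - q(-1) + 5·q(0) - 10·q(1) + 10·q(2) - 5·q(3) + q(4) = 0.
Substituting the known values and solving for q(2):
  10·q(2) = -1020
  q(2) = -102.

-102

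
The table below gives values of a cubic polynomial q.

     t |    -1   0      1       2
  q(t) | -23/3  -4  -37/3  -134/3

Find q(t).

q(t) = -2t^3 - 6t^2 - (1/3)t - 4

Write q(t) = at^3 + bt^2 + ct + d. Substituting each data point gives a linear system:
  -a + b - c + d = -23/3
  d = -4
  a + b + c + d = -37/3
  8a + 4b + 2c + d = -134/3
Solving the system yields a = -2, b = -6, c = -1/3, d = -4.
So q(t) = -2t^3 - 6t^2 - (1/3)t - 4.
Check: q(0) = -4. ✓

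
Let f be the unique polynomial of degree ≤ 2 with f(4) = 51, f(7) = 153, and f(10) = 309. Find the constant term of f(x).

Write f(x) = ax^2 + bx + c. Substituting each data point gives a linear system:
  16a + 4b + c = 51
  49a + 7b + c = 153
  100a + 10b + c = 309
Solving the system yields a = 3, b = 1, c = -1.
So f(x) = 3x^2 + x - 1.
The constant term is -1.

-1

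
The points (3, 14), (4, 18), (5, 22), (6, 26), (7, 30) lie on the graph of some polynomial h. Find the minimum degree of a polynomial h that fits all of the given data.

Forward differences of the values at n = 3, 4, 5, 6, 7:
  h  : 14  18  22  26  30
  Δ  : 4  4  4  4
  Δ^2: 0  0  0
  Δ^3: 0  0
  Δ^4: 0
The first differences are constant (4) and nonzero, while all higher differences vanish, so the minimal degree is 1.

1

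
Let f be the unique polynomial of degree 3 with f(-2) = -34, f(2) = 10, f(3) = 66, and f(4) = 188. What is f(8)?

Write f(n) = an^3 + bn^2 + cn + d. Substituting each data point gives a linear system:
  -8a + 4b - 2c + d = -34
  8a + 4b + 2c + d = 10
  27a + 9b + 3c + d = 66
  64a + 16b + 4c + d = 188
Solving the system yields a = 4, b = -3, c = -5, d = 0.
So f(n) = 4n^3 - 3n^2 - 5n.
Then f(8) = 1816.

1816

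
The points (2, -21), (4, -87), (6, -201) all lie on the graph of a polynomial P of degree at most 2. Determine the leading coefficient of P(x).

-6

Write P(x) = ax^2 + bx + c. Substituting each data point gives a linear system:
  4a + 2b + c = -21
  16a + 4b + c = -87
  36a + 6b + c = -201
Solving the system yields a = -6, b = 3, c = -3.
So P(x) = -6x^2 + 3x - 3.
The leading coefficient is -6.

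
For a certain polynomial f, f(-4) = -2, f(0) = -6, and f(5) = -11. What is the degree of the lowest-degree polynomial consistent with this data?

Divided differences on the nodes -4, 0, 5:
  order 0: -2  -6  -11
  order 1: -1  -1
  order 2: 0
The order-1 divided differences are all -1 (nonzero) and every higher order vanishes, so the data lies on a polynomial of degree exactly 1.

1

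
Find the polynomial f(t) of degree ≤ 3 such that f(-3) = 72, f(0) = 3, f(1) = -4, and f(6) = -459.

Write f(t) = at^3 + bt^2 + ct + d. Substituting each data point gives a linear system:
  -27a + 9b - 3c + d = 72
  d = 3
  a + b + c + d = -4
  216a + 36b + 6c + d = -459
Solving the system yields a = -2, b = 0, c = -5, d = 3.
So f(t) = -2t^3 - 5t + 3.
Check: f(0) = 3. ✓

f(t) = -2t^3 - 5t + 3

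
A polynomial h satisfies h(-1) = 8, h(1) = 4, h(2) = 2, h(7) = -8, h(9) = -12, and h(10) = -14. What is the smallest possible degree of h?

Divided differences on the nodes -1, 1, 2, 7, 9, 10:
  order 0: 8  4  2  -8  -12  -14
  order 1: -2  -2  -2  -2  -2
  order 2: 0  0  0  0
  order 3: 0  0  0
  order 4: 0  0
  order 5: 0
The order-1 divided differences are all -2 (nonzero) and every higher order vanishes, so the data lies on a polynomial of degree exactly 1.

1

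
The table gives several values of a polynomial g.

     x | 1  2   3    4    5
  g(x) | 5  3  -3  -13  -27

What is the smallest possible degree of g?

Forward differences of the values at x = 1, 2, 3, 4, 5:
  g  : 5  3  -3  -13  -27
  Δ  : -2  -6  -10  -14
  Δ^2: -4  -4  -4
  Δ^3: 0  0
  Δ^4: 0
The second differences are constant (-4) and nonzero, while all higher differences vanish, so the minimal degree is 2.

2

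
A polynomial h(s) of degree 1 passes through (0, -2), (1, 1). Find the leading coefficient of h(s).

Write h(s) = as + b. Substituting each data point gives a linear system:
  b = -2
  a + b = 1
Solving the system yields a = 3, b = -2.
So h(s) = 3s - 2.
The leading coefficient is 3.

3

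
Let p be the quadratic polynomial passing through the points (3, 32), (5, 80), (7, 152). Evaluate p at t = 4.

53

Forward differences of the values at t = 3, 5, 7:
  p  : 32  80  152
  Δ  : 48  72
  Δ^2: 24
The second differences are constant, confirming degree 2.
Interpolating (Newton forward form) and evaluating at t = 4 gives p(4) = 53.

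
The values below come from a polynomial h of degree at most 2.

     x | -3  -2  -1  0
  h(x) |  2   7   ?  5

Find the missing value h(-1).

On equispaced nodes a degree-2 polynomial has vanishing third forward difference, so
  - h(-3) + 3·h(-2) - 3·h(-1) + h(0) = 0.
Substituting the known values and solving for h(-1):
  -3·h(-1) = -24
  h(-1) = 8.

8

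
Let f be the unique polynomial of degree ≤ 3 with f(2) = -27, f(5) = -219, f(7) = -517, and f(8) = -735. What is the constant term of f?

Write f(x) = ax^3 + bx^2 + cx + d. Substituting each data point gives a linear system:
  8a + 4b + 2c + d = -27
  125a + 25b + 5c + d = -219
  343a + 49b + 7c + d = -517
  512a + 64b + 8c + d = -735
Solving the system yields a = -1, b = -3, c = -4, d = 1.
So f(x) = -x^3 - 3x^2 - 4x + 1.
The constant term is 1.

1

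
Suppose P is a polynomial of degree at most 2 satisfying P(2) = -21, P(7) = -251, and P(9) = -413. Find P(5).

Write P(u) = au^2 + bu + c. Substituting each data point gives a linear system:
  4a + 2b + c = -21
  49a + 7b + c = -251
  81a + 9b + c = -413
Solving the system yields a = -5, b = -1, c = 1.
So P(u) = -5u^2 - u + 1.
Then P(5) = -129.

-129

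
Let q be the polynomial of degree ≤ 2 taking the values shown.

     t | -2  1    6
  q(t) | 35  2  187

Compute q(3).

Write q(t) = at^2 + bt + c. Substituting each data point gives a linear system:
  4a - 2b + c = 35
  a + b + c = 2
  36a + 6b + c = 187
Solving the system yields a = 6, b = -5, c = 1.
So q(t) = 6t² - 5t + 1.
Then q(3) = 40.

40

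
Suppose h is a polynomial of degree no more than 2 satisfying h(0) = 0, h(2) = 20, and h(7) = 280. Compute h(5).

Write h(u) = au^2 + bu + c. Substituting each data point gives a linear system:
  c = 0
  4a + 2b + c = 20
  49a + 7b + c = 280
Solving the system yields a = 6, b = -2, c = 0.
So h(u) = 6u² - 2u.
Then h(5) = 140.

140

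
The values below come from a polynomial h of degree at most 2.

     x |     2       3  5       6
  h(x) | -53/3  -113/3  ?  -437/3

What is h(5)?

The 3 known points determine the degree-2 polynomial uniquely.
Write h(x) = ax^2 + bx + c. Substituting each data point gives a linear system:
  4a + 2b + c = -53/3
  9a + 3b + c = -113/3
  36a + 6b + c = -437/3
Solving the system yields a = -4, b = 0, c = -5/3.
So h(x) = -4x^2 - 5/3.
Then h(5) = -305/3.

-305/3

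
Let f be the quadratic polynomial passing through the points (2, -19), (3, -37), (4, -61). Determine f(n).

Using the Lagrange interpolation formula with nodes 2, 3, 4:
  L_0(n) = (n - 3)(n - 4) / 2
  L_1(n) = (n - 2)(n - 4) / -1
  L_2(n) = (n - 2)(n - 3) / 2
Then f(n) = -19·L_0(n) - 37·L_1(n) - 61·L_2(n).
Expanding and collecting terms gives f(n) = -3n^2 - 3n - 1.
Check: f(4) = -61. ✓

f(n) = -3n^2 - 3n - 1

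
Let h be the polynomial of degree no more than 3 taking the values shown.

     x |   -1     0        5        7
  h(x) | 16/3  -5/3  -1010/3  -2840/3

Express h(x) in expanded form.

Using the Lagrange interpolation formula with nodes -1, 0, 5, 7:
  L_0(x) = x(x - 5)(x - 7) / -48
  L_1(x) = (x + 1)(x - 5)(x - 7) / 35
  L_2(x) = (x + 1)x(x - 7) / -60
  L_3(x) = (x + 1)x(x - 5) / 112
Then h(x) = 16/3·L_0(x) - 5/3·L_1(x) - 1010/3·L_2(x) - 2840/3·L_3(x).
Expanding and collecting terms gives h(x) = -3x^3 + 2x^2 - 2x - 5/3.
Check: h(5) = -1010/3. ✓

h(x) = -3x^3 + 2x^2 - 2x - 5/3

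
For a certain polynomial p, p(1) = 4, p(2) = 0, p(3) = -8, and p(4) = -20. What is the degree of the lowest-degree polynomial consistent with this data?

Forward differences of the values at n = 1, 2, 3, 4:
  p  : 4  0  -8  -20
  Δ  : -4  -8  -12
  Δ^2: -4  -4
  Δ^3: 0
The second differences are constant (-4) and nonzero, while all higher differences vanish, so the minimal degree is 2.

2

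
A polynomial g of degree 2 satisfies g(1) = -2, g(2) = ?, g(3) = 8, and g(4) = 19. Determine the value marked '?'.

The 3 known points determine the degree-2 polynomial uniquely.
Write g(u) = au^2 + bu + c. Substituting each data point gives a linear system:
  a + b + c = -2
  9a + 3b + c = 8
  16a + 4b + c = 19
Solving the system yields a = 2, b = -3, c = -1.
So g(u) = 2u^2 - 3u - 1.
Then g(2) = 1.

1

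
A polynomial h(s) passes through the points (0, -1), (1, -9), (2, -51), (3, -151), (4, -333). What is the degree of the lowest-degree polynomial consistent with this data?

Forward differences of the values at s = 0, 1, 2, 3, 4:
  h  : -1  -9  -51  -151  -333
  Δ  : -8  -42  -100  -182
  Δ^2: -34  -58  -82
  Δ^3: -24  -24
  Δ^4: 0
The third differences are constant (-24) and nonzero, while all higher differences vanish, so the minimal degree is 3.

3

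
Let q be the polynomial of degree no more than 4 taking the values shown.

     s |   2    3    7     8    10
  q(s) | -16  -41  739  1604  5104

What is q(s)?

Write q(s) = as^4 + bs^3 + cs^2 + ds + e. Substituting each data point gives a linear system:
  16a + 8b + 4c + 2d + e = -16
  81a + 27b + 9c + 3d + e = -41
  2401a + 343b + 49c + 7d + e = 739
  4096a + 512b + 64c + 8d + e = 1604
  10000a + 1000b + 100c + 10d + e = 5104
Solving the system yields a = 1, b = -5, c = 1, d = 0, e = 4.
So q(s) = s^4 - 5s^3 + s^2 + 4.
Check: q(2) = -16. ✓

q(s) = s^4 - 5s^3 + s^2 + 4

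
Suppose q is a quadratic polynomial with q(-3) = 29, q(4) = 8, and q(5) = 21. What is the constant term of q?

-4

Write q(s) = as^2 + bs + c. Substituting each data point gives a linear system:
  9a - 3b + c = 29
  16a + 4b + c = 8
  25a + 5b + c = 21
Solving the system yields a = 2, b = -5, c = -4.
So q(s) = 2s² - 5s - 4.
The constant term is -4.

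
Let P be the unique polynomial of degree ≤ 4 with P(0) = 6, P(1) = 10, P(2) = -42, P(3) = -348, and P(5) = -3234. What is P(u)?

P(u) = -6u^4 + 3u^3 + 5u^2 + 2u + 6

Write P(u) = au^4 + bu^3 + cu^2 + du + e. Substituting each data point gives a linear system:
  e = 6
  a + b + c + d + e = 10
  16a + 8b + 4c + 2d + e = -42
  81a + 27b + 9c + 3d + e = -348
  625a + 125b + 25c + 5d + e = -3234
Solving the system yields a = -6, b = 3, c = 5, d = 2, e = 6.
So P(u) = -6u^4 + 3u^3 + 5u^2 + 2u + 6.
Check: P(1) = 10. ✓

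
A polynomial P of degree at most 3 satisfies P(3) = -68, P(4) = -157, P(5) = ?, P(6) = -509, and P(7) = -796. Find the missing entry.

On equispaced nodes a degree-3 polynomial has vanishing fourth forward difference, so
  P(3) - 4·P(4) + 6·P(5) - 4·P(6) + P(7) = 0.
Substituting the known values and solving for P(5):
  6·P(5) = -1800
  P(5) = -300.

-300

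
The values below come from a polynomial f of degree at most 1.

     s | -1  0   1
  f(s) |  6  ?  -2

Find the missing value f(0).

2

The 2 known points determine the degree-1 polynomial uniquely.
Write f(s) = as + b. Substituting each data point gives a linear system:
  -a + b = 6
  a + b = -2
Solving the system yields a = -4, b = 2.
So f(s) = -4s + 2.
Then f(0) = 2.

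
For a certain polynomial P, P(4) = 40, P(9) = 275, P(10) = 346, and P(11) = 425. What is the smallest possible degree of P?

Divided differences on the nodes 4, 9, 10, 11:
  order 0: 40  275  346  425
  order 1: 47  71  79
  order 2: 4  4
  order 3: 0
The order-2 divided differences are all 4 (nonzero) and every higher order vanishes, so the data lies on a polynomial of degree exactly 2.

2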